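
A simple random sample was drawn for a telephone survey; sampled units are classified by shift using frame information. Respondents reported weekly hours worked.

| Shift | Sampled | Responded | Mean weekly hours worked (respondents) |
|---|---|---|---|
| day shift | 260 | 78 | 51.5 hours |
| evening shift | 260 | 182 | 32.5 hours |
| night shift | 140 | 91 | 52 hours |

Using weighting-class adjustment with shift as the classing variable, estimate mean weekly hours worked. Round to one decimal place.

44.1

Response rates by class: day shift 78/260 = 30%, evening shift 182/260 = 70%, night shift 91/140 = 65%.
Each respondent's weight = sampled/responded in their class; summing within a class gives n_sampled, so:
  day shift: 260 × 51.5 = 13,390
  evening shift: 260 × 32.5 = 8450
  night shift: 140 × 52 = 7280
Adjusted estimate = 29,120 / 660 = 44.1212 → 44.1.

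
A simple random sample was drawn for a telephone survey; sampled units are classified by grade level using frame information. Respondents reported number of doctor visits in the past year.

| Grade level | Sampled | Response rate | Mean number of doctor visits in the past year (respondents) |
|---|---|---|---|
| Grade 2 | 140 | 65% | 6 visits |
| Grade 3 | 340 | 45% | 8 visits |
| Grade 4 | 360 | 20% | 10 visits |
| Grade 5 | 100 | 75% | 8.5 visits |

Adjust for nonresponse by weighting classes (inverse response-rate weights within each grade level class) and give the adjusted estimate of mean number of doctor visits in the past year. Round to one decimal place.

Inverse-response-rate weighting restores each class to its sampled count, so class totals weight by n_sampled:
  Grade 2: 140 × 6 = 840
  Grade 3: 340 × 8 = 2720
  Grade 4: 360 × 10 = 3600
  Grade 5: 100 × 8.5 = 850
Adjusted estimate = 8010 / 940 = 8.52128 → 8.5.

8.5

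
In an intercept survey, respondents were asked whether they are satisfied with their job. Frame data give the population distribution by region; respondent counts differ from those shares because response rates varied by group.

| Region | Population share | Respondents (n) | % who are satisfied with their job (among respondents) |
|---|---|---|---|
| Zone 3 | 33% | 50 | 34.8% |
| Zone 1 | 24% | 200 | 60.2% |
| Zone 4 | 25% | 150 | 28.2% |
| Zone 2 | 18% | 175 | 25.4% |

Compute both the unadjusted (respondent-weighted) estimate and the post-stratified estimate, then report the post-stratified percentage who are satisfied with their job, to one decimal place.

Without adjustment, the pooled respondent share is:
  (50/575)×34.8 + (200/575)×60.2 + (150/575)×28.2 + (175/575)×25.4 = 39.0522%
Post-stratifying to population shares instead:
  0.33×34.8 + 0.24×60.2 + 0.25×28.2 + 0.18×25.4 = 37.554%

37.6%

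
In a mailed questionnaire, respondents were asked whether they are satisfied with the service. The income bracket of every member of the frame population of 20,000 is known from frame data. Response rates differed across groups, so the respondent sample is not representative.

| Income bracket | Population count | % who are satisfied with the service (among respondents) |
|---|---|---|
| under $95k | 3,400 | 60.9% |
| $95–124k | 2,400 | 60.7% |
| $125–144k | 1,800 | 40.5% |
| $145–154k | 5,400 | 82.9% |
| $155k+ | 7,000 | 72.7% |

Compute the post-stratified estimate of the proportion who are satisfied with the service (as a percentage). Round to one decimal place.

69.1%

Weight each group's respondent value by its population share:
  under $95k: (3,400/20,000) × 60.9 = 10.353
  $95–124k: (2,400/20,000) × 60.7 = 7.284
  $125–144k: (1,800/20,000) × 40.5 = 3.645
  $145–154k: (5,400/20,000) × 82.9 = 22.383
  $155k+: (7,000/20,000) × 72.7 = 25.445
Post-stratified estimate = 69.11 → 69.1%.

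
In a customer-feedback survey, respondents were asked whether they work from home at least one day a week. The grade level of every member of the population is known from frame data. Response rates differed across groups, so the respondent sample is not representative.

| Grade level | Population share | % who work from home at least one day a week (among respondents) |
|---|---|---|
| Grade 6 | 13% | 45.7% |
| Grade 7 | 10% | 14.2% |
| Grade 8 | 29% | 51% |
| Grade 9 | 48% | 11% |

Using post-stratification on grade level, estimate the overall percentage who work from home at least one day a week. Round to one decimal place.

Weight each group's respondent value by its population share:
  Grade 6: 0.13 × 45.7 = 5.941
  Grade 7: 0.1 × 14.2 = 1.42
  Grade 8: 0.29 × 51 = 14.79
  Grade 9: 0.48 × 11 = 5.28
Post-stratified estimate = 27.431 → 27.4%.

27.4%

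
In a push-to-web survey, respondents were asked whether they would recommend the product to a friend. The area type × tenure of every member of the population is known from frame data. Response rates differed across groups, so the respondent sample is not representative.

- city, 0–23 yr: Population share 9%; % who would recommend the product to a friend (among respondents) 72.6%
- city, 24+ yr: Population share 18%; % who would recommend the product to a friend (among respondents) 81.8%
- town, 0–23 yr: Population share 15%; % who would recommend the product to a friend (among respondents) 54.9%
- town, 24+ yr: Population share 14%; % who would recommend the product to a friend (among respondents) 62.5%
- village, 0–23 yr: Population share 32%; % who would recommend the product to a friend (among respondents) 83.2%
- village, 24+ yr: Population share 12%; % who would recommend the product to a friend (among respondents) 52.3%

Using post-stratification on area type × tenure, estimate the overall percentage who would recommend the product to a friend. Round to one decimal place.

Post-stratification weights by population share, not respondent share:
  city, 0–23 yr: 0.09 × 72.6 = 6.534
  city, 24+ yr: 0.18 × 81.8 = 14.724
  town, 0–23 yr: 0.15 × 54.9 = 8.235
  town, 24+ yr: 0.14 × 62.5 = 8.75
  village, 0–23 yr: 0.32 × 83.2 = 26.624
  village, 24+ yr: 0.12 × 52.3 = 6.276
Post-stratified estimate = 71.143 → 71.1%.

71.1%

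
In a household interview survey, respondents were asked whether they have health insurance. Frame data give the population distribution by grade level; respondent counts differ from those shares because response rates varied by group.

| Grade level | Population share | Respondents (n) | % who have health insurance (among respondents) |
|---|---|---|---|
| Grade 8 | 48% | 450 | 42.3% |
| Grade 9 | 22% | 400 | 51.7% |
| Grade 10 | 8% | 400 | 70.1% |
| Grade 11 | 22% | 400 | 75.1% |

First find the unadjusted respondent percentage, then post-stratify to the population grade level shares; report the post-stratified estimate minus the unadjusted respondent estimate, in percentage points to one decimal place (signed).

-5.5 percentage points

Unadjusted (pooled respondent) estimate weights by respondent counts:
  (450/1650)×42.3 + (400/1650)×51.7 + (400/1650)×70.1 + (400/1650)×75.1 = 59.2697%
Post-stratified estimate weights by population shares:
  0.48×42.3 + 0.22×51.7 + 0.08×70.1 + 0.22×75.1 = 53.808%
Difference = 53.808 − 59.2697 = -5.4617 pp.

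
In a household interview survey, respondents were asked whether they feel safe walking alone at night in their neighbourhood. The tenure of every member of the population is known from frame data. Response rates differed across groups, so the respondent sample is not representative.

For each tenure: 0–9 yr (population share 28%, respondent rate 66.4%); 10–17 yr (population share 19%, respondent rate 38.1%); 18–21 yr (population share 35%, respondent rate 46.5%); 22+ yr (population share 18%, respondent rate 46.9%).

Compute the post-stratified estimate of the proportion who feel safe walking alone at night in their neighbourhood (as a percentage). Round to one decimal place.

50.5%

Each cell contributes population-share × respondent value:
  0–9 yr: 0.28 × 66.4 = 18.592
  10–17 yr: 0.19 × 38.1 = 7.239
  18–21 yr: 0.35 × 46.5 = 16.275
  22+ yr: 0.18 × 46.9 = 8.442
Post-stratified estimate = 50.548 → 50.5%.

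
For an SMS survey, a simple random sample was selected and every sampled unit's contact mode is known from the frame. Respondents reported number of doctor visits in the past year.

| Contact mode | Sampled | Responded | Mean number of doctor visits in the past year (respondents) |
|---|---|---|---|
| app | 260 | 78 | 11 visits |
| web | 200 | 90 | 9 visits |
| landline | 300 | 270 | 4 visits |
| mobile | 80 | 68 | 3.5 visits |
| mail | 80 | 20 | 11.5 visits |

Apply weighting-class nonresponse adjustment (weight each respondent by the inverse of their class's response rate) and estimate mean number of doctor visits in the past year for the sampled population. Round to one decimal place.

Class response rates: app 78/260 = 30%, web 90/200 = 45%, landline 270/300 = 90%, mobile 68/80 = 85%, mail 20/80 = 25%.
With weight = n_sampled/n_responded per class, the weighted class total is n_sampled:
  app: 260 × 11 = 2860
  web: 200 × 9 = 1800
  landline: 300 × 4 = 1200
  mobile: 80 × 3.5 = 280
  mail: 80 × 11.5 = 920
Adjusted estimate = 7060 / 920 = 7.67391 → 7.7.

7.7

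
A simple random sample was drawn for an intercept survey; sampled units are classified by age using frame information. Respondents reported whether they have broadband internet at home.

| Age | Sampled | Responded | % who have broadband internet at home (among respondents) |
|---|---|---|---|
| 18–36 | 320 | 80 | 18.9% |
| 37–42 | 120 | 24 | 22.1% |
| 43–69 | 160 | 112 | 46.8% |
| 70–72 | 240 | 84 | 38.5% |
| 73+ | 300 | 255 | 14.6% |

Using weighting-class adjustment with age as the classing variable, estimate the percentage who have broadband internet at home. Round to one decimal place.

26.1%

Class response rates: 18–36 80/320 = 25%, 37–42 24/120 = 20%, 43–69 112/160 = 70%, 70–72 84/240 = 35%, 73+ 255/300 = 85%.
With weight = n_sampled/n_responded per class, the weighted class total is n_sampled:
  18–36: 320 × 18.9 = 6048
  37–42: 120 × 22.1 = 2652
  43–69: 160 × 46.8 = 7488
  70–72: 240 × 38.5 = 9240
  73+: 300 × 14.6 = 4380
Adjusted estimate = 29,808 / 1,140 = 26.1474 → 26.1%.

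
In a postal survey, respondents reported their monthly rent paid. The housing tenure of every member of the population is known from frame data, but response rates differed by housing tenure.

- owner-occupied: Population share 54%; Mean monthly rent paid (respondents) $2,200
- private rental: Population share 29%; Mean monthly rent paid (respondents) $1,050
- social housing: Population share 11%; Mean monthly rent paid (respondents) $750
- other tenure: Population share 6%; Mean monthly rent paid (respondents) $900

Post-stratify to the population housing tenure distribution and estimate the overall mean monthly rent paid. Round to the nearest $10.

$1,630

Weight each group's respondent value by its population share:
  owner-occupied: 0.54 × 2200 = 1188
  private rental: 0.29 × 1050 = 304.5
  social housing: 0.11 × 750 = 82.5
  other tenure: 0.06 × 900 = 54
Post-stratified estimate = 1629 → $1,630.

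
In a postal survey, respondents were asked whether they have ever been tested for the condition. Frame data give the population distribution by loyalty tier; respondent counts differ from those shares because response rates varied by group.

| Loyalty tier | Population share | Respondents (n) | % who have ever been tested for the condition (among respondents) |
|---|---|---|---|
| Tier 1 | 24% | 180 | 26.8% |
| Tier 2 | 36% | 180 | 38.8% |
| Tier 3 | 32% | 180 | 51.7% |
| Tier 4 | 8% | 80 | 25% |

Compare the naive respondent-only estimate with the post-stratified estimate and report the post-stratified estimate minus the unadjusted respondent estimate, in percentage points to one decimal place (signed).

+1.7 percentage points

Unadjusted (pooled respondent) estimate weights by respondent counts:
  (180/620)×26.8 + (180/620)×38.8 + (180/620)×51.7 + (80/620)×25 = 37.2806%
Post-stratified estimate weights by population shares:
  0.24×26.8 + 0.36×38.8 + 0.32×51.7 + 0.08×25 = 38.944%
Difference = 38.944 − 37.2806 = 1.6634 pp.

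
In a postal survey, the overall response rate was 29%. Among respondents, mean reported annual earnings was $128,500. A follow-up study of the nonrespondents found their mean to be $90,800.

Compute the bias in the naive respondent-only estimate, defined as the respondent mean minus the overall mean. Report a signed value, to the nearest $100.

+$26,800

Nonresponse fraction = 1 − 0.29 = 0.71.
Bias = (nonresponse fraction) × (respondent mean − nonrespondent mean)
     = 0.71 × (128,500 − 90,800) = 0.71 × 37,700 = 26,767.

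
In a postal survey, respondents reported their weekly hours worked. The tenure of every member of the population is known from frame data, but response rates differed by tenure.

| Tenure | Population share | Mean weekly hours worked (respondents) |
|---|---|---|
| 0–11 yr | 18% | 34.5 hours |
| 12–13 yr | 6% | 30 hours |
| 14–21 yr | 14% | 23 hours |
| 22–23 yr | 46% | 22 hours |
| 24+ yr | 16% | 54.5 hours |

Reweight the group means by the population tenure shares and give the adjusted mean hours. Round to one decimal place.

30.1

Weight each group's respondent value by its population share:
  0–11 yr: 0.18 × 34.5 = 6.21
  12–13 yr: 0.06 × 30 = 1.8
  14–21 yr: 0.14 × 23 = 3.22
  22–23 yr: 0.46 × 22 = 10.12
  24+ yr: 0.16 × 54.5 = 8.72
Post-stratified estimate = 30.07 → 30.1.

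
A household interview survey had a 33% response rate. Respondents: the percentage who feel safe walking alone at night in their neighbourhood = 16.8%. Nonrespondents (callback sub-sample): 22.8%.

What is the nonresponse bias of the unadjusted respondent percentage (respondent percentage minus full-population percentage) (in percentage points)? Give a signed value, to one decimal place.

Nonresponse fraction = 1 − 0.33 = 0.67.
Bias = (nonresponse fraction) × (respondent percentage − nonrespondent percentage)
     = 0.67 × (16.8 − 22.8) = 0.67 × -6 = -4.02.

-4.0 percentage points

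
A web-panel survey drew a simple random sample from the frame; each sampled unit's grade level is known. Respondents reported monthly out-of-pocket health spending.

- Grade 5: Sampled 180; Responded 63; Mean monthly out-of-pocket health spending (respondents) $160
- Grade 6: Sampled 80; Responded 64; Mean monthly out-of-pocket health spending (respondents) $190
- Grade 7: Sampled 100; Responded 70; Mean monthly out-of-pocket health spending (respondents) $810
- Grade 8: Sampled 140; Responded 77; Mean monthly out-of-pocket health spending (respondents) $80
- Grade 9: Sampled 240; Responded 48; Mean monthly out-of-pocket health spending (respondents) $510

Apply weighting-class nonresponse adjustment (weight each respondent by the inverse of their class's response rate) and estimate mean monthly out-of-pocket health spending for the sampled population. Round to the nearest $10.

$350

Class response rates: Grade 5 63/180 = 35%, Grade 6 64/80 = 80%, Grade 7 70/100 = 70%, Grade 8 77/140 = 55%, Grade 9 48/240 = 20%.
Each respondent's weight = sampled/responded in their class; summing within a class gives n_sampled, so:
  Grade 5: 180 × 160 = 28,800
  Grade 6: 80 × 190 = 15,200
  Grade 7: 100 × 810 = 81,000
  Grade 8: 140 × 80 = 11,200
  Grade 9: 240 × 510 = 122,400
Adjusted estimate = 258,600 / 740 = 349.459 → $350.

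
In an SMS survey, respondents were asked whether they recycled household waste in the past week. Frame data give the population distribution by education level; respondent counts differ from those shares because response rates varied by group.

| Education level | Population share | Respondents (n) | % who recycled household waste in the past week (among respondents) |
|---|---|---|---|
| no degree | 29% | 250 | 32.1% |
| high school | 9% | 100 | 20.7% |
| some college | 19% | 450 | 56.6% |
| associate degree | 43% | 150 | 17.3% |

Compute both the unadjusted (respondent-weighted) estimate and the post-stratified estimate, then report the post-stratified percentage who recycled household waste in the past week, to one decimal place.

29.4%

Without adjustment, the pooled respondent share is:
  (250/950)×32.1 + (100/950)×20.7 + (450/950)×56.6 + (150/950)×17.3 = 40.1684%
Post-stratified estimate weights by population shares:
  0.29×32.1 + 0.09×20.7 + 0.19×56.6 + 0.43×17.3 = 29.365%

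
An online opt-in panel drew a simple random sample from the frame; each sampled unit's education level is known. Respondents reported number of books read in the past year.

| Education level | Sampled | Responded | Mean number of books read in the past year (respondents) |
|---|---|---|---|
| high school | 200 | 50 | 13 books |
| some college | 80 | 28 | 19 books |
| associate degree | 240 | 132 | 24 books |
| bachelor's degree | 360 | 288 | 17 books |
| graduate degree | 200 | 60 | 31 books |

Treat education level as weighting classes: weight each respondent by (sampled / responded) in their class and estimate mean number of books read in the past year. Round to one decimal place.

Class response rates: high school 50/200 = 25%, some college 28/80 = 35%, associate degree 132/240 = 55%, bachelor's degree 288/360 = 80%, graduate degree 60/200 = 30%.
Inverse-response-rate weighting restores each class to its sampled count, so class totals weight by n_sampled:
  high school: 200 × 13 = 2600
  some college: 80 × 19 = 1520
  associate degree: 240 × 24 = 5760
  bachelor's degree: 360 × 17 = 6120
  graduate degree: 200 × 31 = 6200
Adjusted estimate = 22,200 / 1,080 = 20.5556 → 20.6.

20.6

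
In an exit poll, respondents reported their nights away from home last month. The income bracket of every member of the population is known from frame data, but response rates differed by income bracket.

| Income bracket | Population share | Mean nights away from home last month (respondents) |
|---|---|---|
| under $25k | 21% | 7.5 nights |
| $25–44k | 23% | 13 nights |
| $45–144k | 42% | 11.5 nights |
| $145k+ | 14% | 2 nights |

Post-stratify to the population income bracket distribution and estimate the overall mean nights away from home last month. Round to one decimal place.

9.7

Reweight to the known income bracket distribution:
  under $25k: 0.21 × 7.5 = 1.575
  $25–44k: 0.23 × 13 = 2.99
  $45–144k: 0.42 × 11.5 = 4.83
  $145k+: 0.14 × 2 = 0.28
Post-stratified estimate = 9.675 → 9.7.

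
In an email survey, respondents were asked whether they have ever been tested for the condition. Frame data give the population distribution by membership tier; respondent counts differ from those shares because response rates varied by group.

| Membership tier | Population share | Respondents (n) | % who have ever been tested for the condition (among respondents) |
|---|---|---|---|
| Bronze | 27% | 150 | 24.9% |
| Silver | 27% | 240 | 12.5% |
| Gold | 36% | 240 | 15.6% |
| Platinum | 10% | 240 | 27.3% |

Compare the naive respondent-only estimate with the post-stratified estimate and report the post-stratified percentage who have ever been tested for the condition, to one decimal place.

Without adjustment, the pooled respondent share is:
  (150/870)×24.9 + (240/870)×12.5 + (240/870)×15.6 + (240/870)×27.3 = 19.5759%
Post-stratifying to population shares instead:
  0.27×24.9 + 0.27×12.5 + 0.36×15.6 + 0.1×27.3 = 18.444%

18.4%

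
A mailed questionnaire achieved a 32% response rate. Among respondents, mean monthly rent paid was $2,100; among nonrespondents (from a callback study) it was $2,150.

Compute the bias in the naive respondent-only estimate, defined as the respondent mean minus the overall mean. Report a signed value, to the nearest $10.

-$30

Nonresponse fraction = 1 − 0.32 = 0.68.
Bias = (nonresponse fraction) × (respondent mean − nonrespondent mean)
     = 0.68 × (2100 − 2150) = 0.68 × -50 = -34.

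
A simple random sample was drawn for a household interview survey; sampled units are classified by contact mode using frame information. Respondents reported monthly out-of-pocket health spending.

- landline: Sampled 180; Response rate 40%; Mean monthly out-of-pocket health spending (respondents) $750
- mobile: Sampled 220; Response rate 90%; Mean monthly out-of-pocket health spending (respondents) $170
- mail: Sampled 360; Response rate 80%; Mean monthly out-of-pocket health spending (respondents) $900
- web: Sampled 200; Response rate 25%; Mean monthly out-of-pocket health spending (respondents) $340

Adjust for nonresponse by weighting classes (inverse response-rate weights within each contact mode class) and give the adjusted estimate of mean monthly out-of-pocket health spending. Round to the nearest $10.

$590

Inverse-response-rate weighting restores each class to its sampled count, so class totals weight by n_sampled:
  landline: 180 × 750 = 135,000
  mobile: 220 × 170 = 37,400
  mail: 360 × 900 = 324,000
  web: 200 × 340 = 68,000
Adjusted estimate = 564,400 / 960 = 587.917 → $590.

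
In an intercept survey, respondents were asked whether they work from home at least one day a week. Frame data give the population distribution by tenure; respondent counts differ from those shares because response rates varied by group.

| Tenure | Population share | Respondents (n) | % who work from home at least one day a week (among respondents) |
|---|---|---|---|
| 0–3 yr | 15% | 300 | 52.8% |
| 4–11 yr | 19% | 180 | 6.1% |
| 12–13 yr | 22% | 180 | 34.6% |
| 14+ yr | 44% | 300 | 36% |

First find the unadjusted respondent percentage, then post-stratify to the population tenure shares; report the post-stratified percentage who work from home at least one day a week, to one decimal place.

32.5%

Unadjusted (pooled respondent) estimate weights by respondent counts:
  (300/960)×52.8 + (180/960)×6.1 + (180/960)×34.6 + (300/960)×36 = 35.3813%
Reweighting by population tenure shares:
  0.15×52.8 + 0.19×6.1 + 0.22×34.6 + 0.44×36 = 32.531%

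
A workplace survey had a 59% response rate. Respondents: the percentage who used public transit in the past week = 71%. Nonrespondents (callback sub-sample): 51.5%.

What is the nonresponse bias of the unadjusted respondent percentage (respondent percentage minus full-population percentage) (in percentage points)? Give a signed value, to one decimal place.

+8.0 percentage points

Nonresponse fraction = 1 − 0.59 = 0.41.
Bias = (nonresponse fraction) × (respondent percentage − nonrespondent percentage)
     = 0.41 × (71 − 51.5) = 0.41 × 19.5 = 7.995.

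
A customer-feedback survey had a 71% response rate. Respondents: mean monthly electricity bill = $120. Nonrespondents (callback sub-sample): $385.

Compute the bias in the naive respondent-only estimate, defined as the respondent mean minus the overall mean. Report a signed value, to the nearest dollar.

Nonresponse fraction = 1 − 0.71 = 0.29.
Bias = (nonresponse fraction) × (respondent mean − nonrespondent mean)
     = 0.29 × (120 − 385) = 0.29 × -265 = -76.85.

-$77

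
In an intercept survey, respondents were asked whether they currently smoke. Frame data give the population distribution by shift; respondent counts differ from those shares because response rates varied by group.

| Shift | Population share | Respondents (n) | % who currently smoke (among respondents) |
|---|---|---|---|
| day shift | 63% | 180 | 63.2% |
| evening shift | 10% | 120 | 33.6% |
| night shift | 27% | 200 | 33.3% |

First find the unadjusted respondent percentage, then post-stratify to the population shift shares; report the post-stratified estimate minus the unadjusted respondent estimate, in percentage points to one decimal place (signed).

Naive respondent-only estimate (weights = respondent counts):
  (180/500)×63.2 + (120/500)×33.6 + (200/500)×33.3 = 44.136%
Reweighting by population shift shares:
  0.63×63.2 + 0.1×33.6 + 0.27×33.3 = 52.167%
Difference = 52.167 − 44.136 = 8.031 pp.

+8.0 percentage points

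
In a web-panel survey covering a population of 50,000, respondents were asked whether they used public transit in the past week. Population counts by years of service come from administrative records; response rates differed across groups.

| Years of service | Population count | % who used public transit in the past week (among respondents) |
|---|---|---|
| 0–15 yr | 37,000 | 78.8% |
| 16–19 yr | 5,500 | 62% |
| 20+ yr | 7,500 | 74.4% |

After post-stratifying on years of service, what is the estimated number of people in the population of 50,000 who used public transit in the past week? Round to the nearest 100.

Estimated count per cell = population count × respondent percentage:
  0–15 yr: 37,000 × 78.8% = 29,156
  16–19 yr: 5,500 × 62% = 3410
  20+ yr: 7,500 × 74.4% = 5580
Estimated total = 38,146 → 38,100.

38,100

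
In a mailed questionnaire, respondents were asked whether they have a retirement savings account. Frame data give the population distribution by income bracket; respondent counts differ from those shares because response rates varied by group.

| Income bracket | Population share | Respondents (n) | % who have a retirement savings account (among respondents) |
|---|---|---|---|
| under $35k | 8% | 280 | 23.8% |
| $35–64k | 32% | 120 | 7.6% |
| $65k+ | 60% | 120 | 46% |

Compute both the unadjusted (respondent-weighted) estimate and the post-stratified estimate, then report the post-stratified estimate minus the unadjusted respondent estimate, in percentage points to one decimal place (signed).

+6.8 percentage points

Naive respondent-only estimate (weights = respondent counts):
  (280/520)×23.8 + (120/520)×7.6 + (120/520)×46 = 25.1846%
Reweighting by population income bracket shares:
  0.08×23.8 + 0.32×7.6 + 0.6×46 = 31.936%
Difference = 31.936 − 25.1846 = 6.7514 pp.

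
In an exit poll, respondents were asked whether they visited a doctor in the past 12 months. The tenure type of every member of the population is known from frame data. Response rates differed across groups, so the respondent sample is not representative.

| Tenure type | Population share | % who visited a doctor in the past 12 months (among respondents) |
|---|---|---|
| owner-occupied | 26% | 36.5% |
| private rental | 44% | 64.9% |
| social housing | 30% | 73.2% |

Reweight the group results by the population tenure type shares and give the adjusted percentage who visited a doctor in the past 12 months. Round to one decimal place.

60.0%

Reweight to the known tenure type distribution:
  owner-occupied: 0.26 × 36.5 = 9.49
  private rental: 0.44 × 64.9 = 28.556
  social housing: 0.3 × 73.2 = 21.96
Post-stratified estimate = 60.006 → 60.0%.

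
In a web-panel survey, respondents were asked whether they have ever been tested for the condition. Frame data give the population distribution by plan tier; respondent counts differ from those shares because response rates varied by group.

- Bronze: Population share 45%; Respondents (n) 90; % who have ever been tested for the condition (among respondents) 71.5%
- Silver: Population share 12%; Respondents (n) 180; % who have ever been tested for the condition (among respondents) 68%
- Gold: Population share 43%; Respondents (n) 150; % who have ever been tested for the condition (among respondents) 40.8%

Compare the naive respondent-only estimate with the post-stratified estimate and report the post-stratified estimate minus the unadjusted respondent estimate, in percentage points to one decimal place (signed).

Unadjusted (pooled respondent) estimate weights by respondent counts:
  (90/420)×71.5 + (180/420)×68 + (150/420)×40.8 = 59.0357%
Post-stratified estimate weights by population shares:
  0.45×71.5 + 0.12×68 + 0.43×40.8 = 57.879%
Difference = 57.879 − 59.0357 = -1.1567 pp.

-1.2 percentage points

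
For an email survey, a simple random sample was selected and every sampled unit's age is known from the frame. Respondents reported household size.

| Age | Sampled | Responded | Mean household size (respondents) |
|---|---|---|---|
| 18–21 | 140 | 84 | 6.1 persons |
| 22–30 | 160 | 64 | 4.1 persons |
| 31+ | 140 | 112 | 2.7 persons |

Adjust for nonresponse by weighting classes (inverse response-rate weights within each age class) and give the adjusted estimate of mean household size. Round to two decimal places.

4.29

Response rates by class: 18–21 84/140 = 60%, 22–30 64/160 = 40%, 31+ 112/140 = 80%.
Each respondent's weight = sampled/responded in their class; summing within a class gives n_sampled, so:
  18–21: 140 × 6.1 = 854
  22–30: 160 × 4.1 = 656
  31+: 140 × 2.7 = 378
Adjusted estimate = 1888 / 440 = 4.29091 → 4.29.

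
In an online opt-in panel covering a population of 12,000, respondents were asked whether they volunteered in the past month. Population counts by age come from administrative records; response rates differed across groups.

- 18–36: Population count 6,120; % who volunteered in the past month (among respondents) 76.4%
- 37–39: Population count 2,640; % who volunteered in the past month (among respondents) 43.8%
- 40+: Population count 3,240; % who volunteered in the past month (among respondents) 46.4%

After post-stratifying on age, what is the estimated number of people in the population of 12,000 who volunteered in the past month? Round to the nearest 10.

Estimated count per cell = population count × respondent percentage:
  18–36: 6,120 × 76.4% = 4675.68
  37–39: 2,640 × 43.8% = 1156.32
  40+: 3,240 × 46.4% = 1503.36
Estimated total = 7335.36 → 7,340.

7,340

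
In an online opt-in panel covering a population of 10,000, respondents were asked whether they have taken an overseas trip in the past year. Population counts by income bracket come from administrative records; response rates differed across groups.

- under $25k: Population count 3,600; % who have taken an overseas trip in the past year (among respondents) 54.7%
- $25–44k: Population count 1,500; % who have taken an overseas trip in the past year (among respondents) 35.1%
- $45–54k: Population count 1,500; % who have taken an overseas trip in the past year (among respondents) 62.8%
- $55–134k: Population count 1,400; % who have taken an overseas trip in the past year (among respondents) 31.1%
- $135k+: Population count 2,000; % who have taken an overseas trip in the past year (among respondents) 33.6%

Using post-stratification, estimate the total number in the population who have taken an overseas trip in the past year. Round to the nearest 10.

Apply each group's respondent rate to its population count:
  under $25k: 3,600 × 54.7% = 1969.2
  $25–44k: 1,500 × 35.1% = 526.5
  $45–54k: 1,500 × 62.8% = 942
  $55–134k: 1,400 × 31.1% = 435.4
  $135k+: 2,000 × 33.6% = 672
Estimated total = 4545.1 → 4,550.

4,550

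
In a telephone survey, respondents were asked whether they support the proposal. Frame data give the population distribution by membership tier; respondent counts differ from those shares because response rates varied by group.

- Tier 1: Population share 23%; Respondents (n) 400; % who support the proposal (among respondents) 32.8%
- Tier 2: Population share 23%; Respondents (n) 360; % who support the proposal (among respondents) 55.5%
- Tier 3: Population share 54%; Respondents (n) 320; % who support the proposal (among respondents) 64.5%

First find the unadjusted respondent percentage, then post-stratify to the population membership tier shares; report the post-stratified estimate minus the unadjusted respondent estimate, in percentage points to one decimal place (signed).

+5.4 percentage points

Unadjusted (pooled respondent) estimate weights by respondent counts:
  (400/1080)×32.8 + (360/1080)×55.5 + (320/1080)×64.5 = 49.7593%
Post-stratified estimate weights by population shares:
  0.23×32.8 + 0.23×55.5 + 0.54×64.5 = 55.139%
Difference = 55.139 − 49.7593 = 5.3797 pp.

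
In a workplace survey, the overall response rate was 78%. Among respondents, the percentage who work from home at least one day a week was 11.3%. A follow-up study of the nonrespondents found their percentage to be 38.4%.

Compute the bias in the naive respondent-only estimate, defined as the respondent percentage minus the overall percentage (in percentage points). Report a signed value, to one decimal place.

-6.0 percentage points

Nonresponse fraction = 1 − 0.78 = 0.22.
Bias = (nonresponse fraction) × (respondent percentage − nonrespondent percentage)
     = 0.22 × (11.3 − 38.4) = 0.22 × -27.1 = -5.962.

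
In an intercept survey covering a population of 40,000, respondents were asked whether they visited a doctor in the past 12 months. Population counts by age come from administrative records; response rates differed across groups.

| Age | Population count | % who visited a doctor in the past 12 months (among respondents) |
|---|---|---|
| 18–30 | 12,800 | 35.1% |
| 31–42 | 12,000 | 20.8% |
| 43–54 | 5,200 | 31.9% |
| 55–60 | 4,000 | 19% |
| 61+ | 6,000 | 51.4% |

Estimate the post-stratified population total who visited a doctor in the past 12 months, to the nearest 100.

12,500

Estimated count per cell = population count × respondent percentage:
  18–30: 12,800 × 35.1% = 4492.8
  31–42: 12,000 × 20.8% = 2496
  43–54: 5,200 × 31.9% = 1658.8
  55–60: 4,000 × 19% = 760
  61+: 6,000 × 51.4% = 3084
Estimated total = 12491.6 → 12,500.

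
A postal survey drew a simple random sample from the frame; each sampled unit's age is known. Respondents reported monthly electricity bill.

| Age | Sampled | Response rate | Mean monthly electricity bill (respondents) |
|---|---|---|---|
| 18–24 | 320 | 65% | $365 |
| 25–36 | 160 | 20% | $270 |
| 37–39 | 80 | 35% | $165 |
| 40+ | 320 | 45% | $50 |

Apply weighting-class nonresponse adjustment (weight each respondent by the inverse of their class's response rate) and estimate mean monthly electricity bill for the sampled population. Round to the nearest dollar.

$215

Each respondent's weight = sampled/responded in their class; summing within a class gives n_sampled, so:
  18–24: 320 × 365 = 116,800
  25–36: 160 × 270 = 43,200
  37–39: 80 × 165 = 13,200
  40+: 320 × 50 = 16,000
Adjusted estimate = 189,200 / 880 = 215 → $215.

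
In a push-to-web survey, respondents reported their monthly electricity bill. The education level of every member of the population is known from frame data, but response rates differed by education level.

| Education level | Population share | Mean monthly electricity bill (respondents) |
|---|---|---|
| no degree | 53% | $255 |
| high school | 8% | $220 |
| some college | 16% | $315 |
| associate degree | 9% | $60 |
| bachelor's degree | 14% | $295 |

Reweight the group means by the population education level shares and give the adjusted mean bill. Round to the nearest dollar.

$250

Reweight to the known education level distribution:
  no degree: 0.53 × 255 = 135.15
  high school: 0.08 × 220 = 17.6
  some college: 0.16 × 315 = 50.4
  associate degree: 0.09 × 60 = 5.4
  bachelor's degree: 0.14 × 295 = 41.3
Post-stratified estimate = 249.85 → $250.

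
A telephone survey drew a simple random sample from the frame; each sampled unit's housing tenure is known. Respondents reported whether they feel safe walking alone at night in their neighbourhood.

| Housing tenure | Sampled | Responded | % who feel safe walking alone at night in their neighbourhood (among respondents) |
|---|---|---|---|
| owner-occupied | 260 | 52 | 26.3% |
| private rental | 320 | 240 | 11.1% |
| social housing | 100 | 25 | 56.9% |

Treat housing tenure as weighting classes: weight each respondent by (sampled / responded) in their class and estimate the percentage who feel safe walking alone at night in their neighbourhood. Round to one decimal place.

23.6%

Response rates by class: owner-occupied 52/260 = 20%, private rental 240/320 = 75%, social housing 25/100 = 25%.
With weight = n_sampled/n_responded per class, the weighted class total is n_sampled:
  owner-occupied: 260 × 26.3 = 6838
  private rental: 320 × 11.1 = 3552
  social housing: 100 × 56.9 = 5690
Adjusted estimate = 16,080 / 680 = 23.6471 → 23.6%.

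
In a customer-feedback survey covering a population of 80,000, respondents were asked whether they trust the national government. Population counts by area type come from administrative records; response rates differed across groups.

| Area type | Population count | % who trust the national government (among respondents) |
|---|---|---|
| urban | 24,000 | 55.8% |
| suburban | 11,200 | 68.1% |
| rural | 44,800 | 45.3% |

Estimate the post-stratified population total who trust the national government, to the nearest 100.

Estimated count per cell = population count × respondent percentage:
  urban: 24,000 × 55.8% = 13,392
  suburban: 11,200 × 68.1% = 7627.2
  rural: 44,800 × 45.3% = 20294.4
Estimated total = 41313.6 → 41,300.

41,300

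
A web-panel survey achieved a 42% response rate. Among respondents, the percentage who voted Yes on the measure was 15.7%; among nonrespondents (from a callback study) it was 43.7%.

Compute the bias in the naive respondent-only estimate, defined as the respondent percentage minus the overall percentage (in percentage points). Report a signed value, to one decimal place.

-16.2 percentage points

Nonresponse fraction = 1 − 0.42 = 0.58.
Bias = (nonresponse fraction) × (respondent percentage − nonrespondent percentage)
     = 0.58 × (15.7 − 43.7) = 0.58 × -28 = -16.24.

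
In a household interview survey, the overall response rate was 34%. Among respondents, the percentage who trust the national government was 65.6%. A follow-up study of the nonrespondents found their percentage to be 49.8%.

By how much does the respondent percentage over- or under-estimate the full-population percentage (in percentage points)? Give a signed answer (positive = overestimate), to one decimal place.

Nonresponse fraction = 1 − 0.34 = 0.66.
Bias = (nonresponse fraction) × (respondent percentage − nonrespondent percentage)
     = 0.66 × (65.6 − 49.8) = 0.66 × 15.8 = 10.428.

+10.4 percentage points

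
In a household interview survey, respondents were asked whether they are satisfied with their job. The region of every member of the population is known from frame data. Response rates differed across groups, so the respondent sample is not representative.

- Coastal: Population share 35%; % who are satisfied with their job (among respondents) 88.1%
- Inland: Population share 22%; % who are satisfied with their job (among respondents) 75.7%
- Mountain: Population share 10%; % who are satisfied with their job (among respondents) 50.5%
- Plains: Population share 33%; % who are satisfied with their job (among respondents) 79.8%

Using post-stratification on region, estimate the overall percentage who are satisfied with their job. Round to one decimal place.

78.9%

Each cell contributes population-share × respondent value:
  Coastal: 0.35 × 88.1 = 30.835
  Inland: 0.22 × 75.7 = 16.654
  Mountain: 0.1 × 50.5 = 5.05
  Plains: 0.33 × 79.8 = 26.334
Post-stratified estimate = 78.873 → 78.9%.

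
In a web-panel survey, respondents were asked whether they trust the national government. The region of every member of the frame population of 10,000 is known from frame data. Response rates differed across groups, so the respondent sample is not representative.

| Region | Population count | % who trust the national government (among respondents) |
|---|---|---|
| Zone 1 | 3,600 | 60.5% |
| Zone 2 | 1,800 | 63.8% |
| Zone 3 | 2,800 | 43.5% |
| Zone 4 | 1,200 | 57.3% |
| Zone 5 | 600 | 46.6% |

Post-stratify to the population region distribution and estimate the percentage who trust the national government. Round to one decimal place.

Weight each group's respondent value by its population share:
  Zone 1: (3,600/10,000) × 60.5 = 21.78
  Zone 2: (1,800/10,000) × 63.8 = 11.484
  Zone 3: (2,800/10,000) × 43.5 = 12.18
  Zone 4: (1,200/10,000) × 57.3 = 6.876
  Zone 5: (600/10,000) × 46.6 = 2.796
Post-stratified estimate = 55.116 → 55.1%.

55.1%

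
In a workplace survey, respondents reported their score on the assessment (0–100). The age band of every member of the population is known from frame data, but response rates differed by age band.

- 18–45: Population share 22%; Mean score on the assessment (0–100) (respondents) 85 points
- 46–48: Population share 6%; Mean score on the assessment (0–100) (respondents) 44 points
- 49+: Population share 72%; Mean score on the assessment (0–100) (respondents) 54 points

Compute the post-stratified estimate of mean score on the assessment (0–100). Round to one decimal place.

60.2

Weight each group's respondent value by its population share:
  18–45: 0.22 × 85 = 18.7
  46–48: 0.06 × 44 = 2.64
  49+: 0.72 × 54 = 38.88
Post-stratified estimate = 60.22 → 60.2.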